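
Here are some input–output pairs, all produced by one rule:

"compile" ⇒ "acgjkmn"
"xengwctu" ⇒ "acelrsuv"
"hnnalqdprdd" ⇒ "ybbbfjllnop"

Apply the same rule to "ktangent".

yceillrr

The rule is to sort the characters into alphabetical order, then shift every letter 2 places backward in the alphabet (wrapping around).
Starting from "ktangent": after the first operation, "aegknntt"; after the second, "yceillrr".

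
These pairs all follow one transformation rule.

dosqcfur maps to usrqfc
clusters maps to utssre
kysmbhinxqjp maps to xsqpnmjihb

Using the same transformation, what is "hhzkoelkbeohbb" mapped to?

Each output is the input with this applied: delete the first 2 characters, then sort the characters into reverse alphabetical order.
Applying both steps to "hhzkoelkbeohbb": "zkoelkbeohbb", then "zoolkkheebbb".

zoolkkheebbb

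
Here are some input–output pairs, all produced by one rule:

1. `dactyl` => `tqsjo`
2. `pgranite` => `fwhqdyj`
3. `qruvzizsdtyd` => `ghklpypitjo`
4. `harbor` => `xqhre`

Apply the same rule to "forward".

The pattern: delete the last character, then shift every letter 10 places backward in the alphabet (wrapping around).
Starting from "forward": after the first operation, "forwar"; after the second, "vehmqh".

vehmqh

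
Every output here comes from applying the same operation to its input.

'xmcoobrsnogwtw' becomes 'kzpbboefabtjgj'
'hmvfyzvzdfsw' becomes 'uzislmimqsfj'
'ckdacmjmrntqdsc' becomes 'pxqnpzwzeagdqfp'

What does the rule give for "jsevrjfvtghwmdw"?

The pattern: shift every letter 13 places forward in the alphabet (wrapping around) — i.e. ROT13.
"jsevrjfvtghwmdw" → "wfriewsigtujzqj".

wfriewsigtujzqj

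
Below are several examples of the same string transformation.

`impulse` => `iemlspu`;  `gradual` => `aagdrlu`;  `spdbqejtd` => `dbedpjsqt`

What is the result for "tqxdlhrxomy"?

Rule — sort the characters into alphabetical order, then swap each adjacent pair of characters (1↔2, 3↔4, ...).
Working it through for "tqxdlhrxomy": intermediate "dhlmoqrtxxy", final "hdmlqotrxxy".
(Check on "impulse": → "eilmpsu" → "iemlspu" ✓)

hdmlqotrxxy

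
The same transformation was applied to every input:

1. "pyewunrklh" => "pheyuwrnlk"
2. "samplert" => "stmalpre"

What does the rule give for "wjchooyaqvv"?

What's happening: move the last character to the front, then swap each adjacent pair of characters (1↔2, 3↔4, ...).
On "wjchooyaqvv": the first step gives "vwjchooyaqv", and the second then gives "wvcjohyoqav".
(Check on "pyewunrklh": → "hpyewunrkl" → "pheyuwrnlk" ✓)

wvcjohyoqav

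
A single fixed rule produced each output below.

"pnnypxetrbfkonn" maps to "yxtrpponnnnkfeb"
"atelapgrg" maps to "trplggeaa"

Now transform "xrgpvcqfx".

xxvrqpgfc

In each case the input is transformed by: sort the characters into reverse alphabetical order.
Applying that to "xrgpvcqfx" gives "xxvrqpgfc".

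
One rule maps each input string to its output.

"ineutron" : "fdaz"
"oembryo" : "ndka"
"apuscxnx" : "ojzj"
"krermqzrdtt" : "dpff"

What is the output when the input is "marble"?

dnxq

The pattern: shift every letter 12 places forward in the alphabet (wrapping around), then keep only the last 4 characters.
Doing the same to "marble": "dnxq".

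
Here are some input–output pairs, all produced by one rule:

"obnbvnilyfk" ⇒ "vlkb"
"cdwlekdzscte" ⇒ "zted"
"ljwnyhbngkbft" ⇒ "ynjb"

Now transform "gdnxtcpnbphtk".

tnhd

In each case the input is transformed by: keep one character in every 3, starting at position 2 (positions 2nd, 5th, 8th, ...), then sort the characters into reverse alphabetical order.
Starting from "gdnxtcpnbphtk": after the first operation, "dtnh"; after the second, "tnhd".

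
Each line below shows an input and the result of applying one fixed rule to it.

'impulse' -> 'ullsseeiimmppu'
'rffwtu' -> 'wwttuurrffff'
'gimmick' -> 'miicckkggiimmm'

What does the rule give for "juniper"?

The pattern: double every character, then swap the front and back halves of the string.
On "juniper": the first step gives "jjuunniippeerr", and the second then gives "ippeerrjjuunni".

ippeerrjjuunni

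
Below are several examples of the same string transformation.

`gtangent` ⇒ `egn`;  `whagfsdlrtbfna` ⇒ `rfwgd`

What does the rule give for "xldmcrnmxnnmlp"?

xmxmn

In each case the input is transformed by: swap the front and back halves of the string, then keep one character in every 3, starting at position 2 (positions 2nd, 5th, 8th, ...).
On "xldmcrnmxnnmlp" that produces "xmxmn".
(Check on "whagfsdlrtbfna": → "lrtbfnawhagfsd" → "rfwgd" ✓)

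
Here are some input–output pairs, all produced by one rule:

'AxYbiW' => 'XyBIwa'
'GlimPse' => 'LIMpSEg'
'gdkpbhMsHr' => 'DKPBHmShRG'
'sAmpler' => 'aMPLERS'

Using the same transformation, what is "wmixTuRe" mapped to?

MIXtUrEW

The rule is to flip the case of every letter, then move the first character to the end.
Doing the same to "wmixTuRe": "MIXtUrEW".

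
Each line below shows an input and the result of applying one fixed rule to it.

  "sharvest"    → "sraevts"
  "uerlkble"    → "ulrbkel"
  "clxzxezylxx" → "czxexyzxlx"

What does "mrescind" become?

mseicdn

The rule is to swap each adjacent pair of characters (1↔2, 3↔4, ...), then delete the first character.
Applying both steps to "mrescind": "rmseicdn", then "mseicdn".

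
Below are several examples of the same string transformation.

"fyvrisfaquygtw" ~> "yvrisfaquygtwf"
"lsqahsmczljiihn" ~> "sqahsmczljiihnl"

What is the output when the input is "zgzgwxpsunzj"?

What's happening: move the first character to the end.
Applying that to "zgzgwxpsunzj" gives "gzgwxpsunzjz".

gzgwxpsunzjz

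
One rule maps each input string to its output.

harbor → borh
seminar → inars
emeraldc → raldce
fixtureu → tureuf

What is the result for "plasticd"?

In each case the input is transformed by: move the first character to the end, then delete the first 2 characters.
Working it through for "plasticd": intermediate "lasticdp", final "sticdp".

sticdp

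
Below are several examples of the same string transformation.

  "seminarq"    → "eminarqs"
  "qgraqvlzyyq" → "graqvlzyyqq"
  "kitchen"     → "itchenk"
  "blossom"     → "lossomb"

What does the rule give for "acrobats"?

crobatsa

Each output is the input with this applied: move the first character to the end.
Doing the same to "acrobats": "crobatsa".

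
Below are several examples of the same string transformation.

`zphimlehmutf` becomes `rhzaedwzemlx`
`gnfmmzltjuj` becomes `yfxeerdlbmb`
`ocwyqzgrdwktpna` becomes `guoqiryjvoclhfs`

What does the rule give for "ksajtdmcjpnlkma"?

Rule — shift every letter 8 places backward in the alphabet (wrapping around).
So "ksajtdmcjpnlkma" becomes "cksblveubhfdces".

cksblveubhfdces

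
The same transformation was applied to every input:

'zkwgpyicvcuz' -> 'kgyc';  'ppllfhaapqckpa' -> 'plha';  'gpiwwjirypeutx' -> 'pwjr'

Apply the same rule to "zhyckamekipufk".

Looking at the pairs, the operation is to keep every other character starting from the second (positions 2nd, 4th, 6th, ...), then keep only the first 4 characters.
On "zhyckamekipufk": the first step gives "hcaeiuk", and the second then gives "hcae".

hcae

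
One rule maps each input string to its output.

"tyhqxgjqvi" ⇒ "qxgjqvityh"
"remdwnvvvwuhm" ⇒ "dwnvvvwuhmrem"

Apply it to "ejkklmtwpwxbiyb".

klmtwpwxbiybejk

What's happening: move the first 3 characters to the end (rotate left by 3).
Doing the same to "ejkklmtwpwxbiyb": "klmtwpwxbiybejk".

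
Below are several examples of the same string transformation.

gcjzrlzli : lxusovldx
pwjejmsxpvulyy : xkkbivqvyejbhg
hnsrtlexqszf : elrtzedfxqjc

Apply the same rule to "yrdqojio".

In each case the input is transformed by: shift every letter 12 places forward in the alphabet (wrapping around), then move the last 3 characters to the front (rotate right by 3).
So "yrdqojio" becomes "vuakdpca".
(Check on "hnsrtlexqszf": → "tzedfxqjcelr" → "elrtzedfxqjc" ✓)

vuakdpca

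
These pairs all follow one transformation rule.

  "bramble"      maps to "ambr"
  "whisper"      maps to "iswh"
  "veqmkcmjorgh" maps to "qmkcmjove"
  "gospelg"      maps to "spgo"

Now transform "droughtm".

ougdr

In each case the input is transformed by: delete the last 3 characters, then move the first 2 characters to the end (rotate left by 2).
Starting from "droughtm": after the first operation, "droug"; after the second, "ougdr".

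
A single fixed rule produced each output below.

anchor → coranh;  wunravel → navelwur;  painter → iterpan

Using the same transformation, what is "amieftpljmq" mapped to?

Looking at the pairs, the operation is to move the first 3 characters to the end (rotate left by 3), then swap the first and last characters.
On "amieftpljmq": the first step gives "eftpljmqami", and the second then gives "iftpljmqame".

iftpljmqame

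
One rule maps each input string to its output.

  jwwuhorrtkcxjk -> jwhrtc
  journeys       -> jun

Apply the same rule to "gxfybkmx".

The transformation: delete the last 2 characters, then keep every other character starting from the first (positions 1st, 3rd, 5th, ...).
Starting from "gxfybkmx": after the first operation, "gxfybk"; after the second, "gfb".

gfb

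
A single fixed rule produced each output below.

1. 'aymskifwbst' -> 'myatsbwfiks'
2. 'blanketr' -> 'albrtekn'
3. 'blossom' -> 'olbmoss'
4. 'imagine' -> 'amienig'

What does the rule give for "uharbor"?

ahurobr

Rule — move the first 3 characters to the end (rotate left by 3), then reverse the string.
On "uharbor": the first step gives "rboruha", and the second then gives "ahurobr".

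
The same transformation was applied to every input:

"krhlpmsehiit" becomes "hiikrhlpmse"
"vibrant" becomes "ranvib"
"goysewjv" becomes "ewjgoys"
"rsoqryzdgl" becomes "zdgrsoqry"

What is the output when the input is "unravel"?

The pattern: delete the last character, then move the last 3 characters to the front (rotate right by 3).
Applying both steps to "unravel": "unrave", then "aveunr".

aveunr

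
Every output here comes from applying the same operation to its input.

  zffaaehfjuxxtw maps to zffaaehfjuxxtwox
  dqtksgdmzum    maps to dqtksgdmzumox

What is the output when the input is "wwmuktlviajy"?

The transformation: append "ox".
For "wwmuktlviajy" the result is "wwmuktlviajyox".

wwmuktlviajyox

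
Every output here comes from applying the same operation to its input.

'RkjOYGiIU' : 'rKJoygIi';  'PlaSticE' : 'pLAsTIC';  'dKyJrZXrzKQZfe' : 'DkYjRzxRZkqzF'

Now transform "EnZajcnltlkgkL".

eNzAJCNLTLKGK

Looking at the pairs, the operation is to flip the case of every letter, then delete the last character.
Applying both steps to "EnZajcnltlkgkL": "eNzAJCNLTLKGKl", then "eNzAJCNLTLKGK".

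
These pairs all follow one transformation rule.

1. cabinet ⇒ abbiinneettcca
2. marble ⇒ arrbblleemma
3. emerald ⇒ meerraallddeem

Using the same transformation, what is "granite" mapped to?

The pattern: double every character, then move the first 3 characters to the end (rotate left by 3).
"granite" → "ggrraanniittee" → "raanniitteeggr".

raanniitteeggr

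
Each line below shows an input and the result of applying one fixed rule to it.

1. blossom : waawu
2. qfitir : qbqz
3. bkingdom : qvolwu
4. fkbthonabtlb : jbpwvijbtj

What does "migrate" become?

ozibm

In each case the input is transformed by: shift every letter 8 places forward in the alphabet (wrapping around), then delete the first 2 characters.
"migrate" → "uqozibm" → "ozibm".
(Check on "fkbthonabtlb": → "nsjbpwvijbtj" → "jbpwvijbtj" ✓)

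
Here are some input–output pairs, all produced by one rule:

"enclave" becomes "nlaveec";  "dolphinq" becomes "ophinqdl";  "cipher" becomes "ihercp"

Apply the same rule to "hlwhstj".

The pattern: move the first 2 characters to the end (rotate left by 2), then swap the first and last characters.
Applying both steps to "hlwhstj": "whstjhl", then "lhstjhw".

lhstjhw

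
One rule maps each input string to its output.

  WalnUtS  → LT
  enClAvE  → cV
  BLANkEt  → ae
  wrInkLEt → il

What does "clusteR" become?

Looking at the pairs, the operation is to flip the case of every letter, then keep one character in every 3, starting at position 3 (positions 3rd, 6th, 9th, ...).
"clusteR" → "CLUSTEr" → "UE".

UE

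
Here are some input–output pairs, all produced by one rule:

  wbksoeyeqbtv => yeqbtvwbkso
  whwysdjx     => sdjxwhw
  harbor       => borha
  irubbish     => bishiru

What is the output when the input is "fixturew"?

urewfix

The pattern: swap the front and back halves of the string, then delete the last character.
"fixturew" → "urewfix".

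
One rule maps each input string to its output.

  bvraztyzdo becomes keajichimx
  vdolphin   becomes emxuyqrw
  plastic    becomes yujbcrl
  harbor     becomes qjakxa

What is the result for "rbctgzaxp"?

Each output is the input with this applied: shift every letter 9 places forward in the alphabet (wrapping around).
"rbctgzaxp" → "aklcpijgy".

aklcpijgy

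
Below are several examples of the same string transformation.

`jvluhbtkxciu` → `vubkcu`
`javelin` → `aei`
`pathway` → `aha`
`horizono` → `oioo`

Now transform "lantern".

atr

What's happening: keep every other character starting from the second (positions 2nd, 4th, 6th, ...).
So "lantern" becomes "atr".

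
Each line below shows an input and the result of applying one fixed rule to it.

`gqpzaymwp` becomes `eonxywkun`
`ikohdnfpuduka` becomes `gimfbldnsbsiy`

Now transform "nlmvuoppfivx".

ljktsmnndgtv

The transformation: shift every letter 2 places backward in the alphabet (wrapping around).
"nlmvuoppfivx" → "ljktsmnndgtv".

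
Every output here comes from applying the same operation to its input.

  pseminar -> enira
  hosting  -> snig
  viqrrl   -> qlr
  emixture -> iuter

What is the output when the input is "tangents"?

The transformation: swap each adjacent pair of characters (1↔2, 3↔4, ...), then delete the first 3 characters.
Applying both steps to "tangents": "atgnnest", then "nnest".

nnest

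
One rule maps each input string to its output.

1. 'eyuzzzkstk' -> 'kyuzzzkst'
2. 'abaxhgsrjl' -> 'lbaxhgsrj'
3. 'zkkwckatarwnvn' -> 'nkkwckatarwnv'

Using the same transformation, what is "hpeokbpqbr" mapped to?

Looking at the pairs, the operation is to delete the first character, then move the last character to the front.
For "hpeokbpqbr" the result is "rpeokbpqb".

rpeokbpqb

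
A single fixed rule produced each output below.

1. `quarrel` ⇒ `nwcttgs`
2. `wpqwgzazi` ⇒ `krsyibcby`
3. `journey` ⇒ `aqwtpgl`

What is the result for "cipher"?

tkrjge

The transformation: swap the first and last characters, then shift every letter 2 places forward in the alphabet (wrapping around).
For "cipher", step one produces "riphec"; step two turns that into "tkrjge".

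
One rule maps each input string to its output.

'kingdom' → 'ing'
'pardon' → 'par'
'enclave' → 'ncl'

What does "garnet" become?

The transformation: move the last 3 characters to the front (rotate right by 3), then keep only the last 3 characters.
Doing the same to "garnet": "gar".

gar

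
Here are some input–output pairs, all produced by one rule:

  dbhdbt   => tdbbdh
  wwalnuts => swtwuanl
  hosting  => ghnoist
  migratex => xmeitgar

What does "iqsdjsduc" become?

ciuqdssdj

The transformation: reverse the string, then take characters alternately from the front and the back (1st, last, 2nd, 2nd-last, ...).
On "iqsdjsduc": the first step gives "cudsjdsqi", and the second then gives "ciuqdssdj".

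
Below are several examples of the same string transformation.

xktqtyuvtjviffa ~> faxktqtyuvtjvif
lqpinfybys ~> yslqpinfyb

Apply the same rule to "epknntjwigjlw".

In each case the input is transformed by: move the last 2 characters to the front (rotate right by 2).
So "epknntjwigjlw" becomes "lwepknntjwigj".

lwepknntjwigj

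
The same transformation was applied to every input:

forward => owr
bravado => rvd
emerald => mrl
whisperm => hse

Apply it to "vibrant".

irn

In each case the input is transformed by: delete the last character, then keep every other character starting from the second (positions 2nd, 4th, 6th, ...).
For "vibrant", step one produces "vibran"; step two turns that into "irn".
(Check on "bravado": → "bravad" → "rvd" ✓)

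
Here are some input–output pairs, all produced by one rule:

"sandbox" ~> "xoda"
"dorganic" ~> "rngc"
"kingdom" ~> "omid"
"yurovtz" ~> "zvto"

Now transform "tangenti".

The transformation: sort the characters into reverse alphabetical order, then keep every other character starting from the first (positions 1st, 3rd, 5th, ...).
For "tangenti", step one produces "ttnnigea"; step two turns that into "tnie".

tnie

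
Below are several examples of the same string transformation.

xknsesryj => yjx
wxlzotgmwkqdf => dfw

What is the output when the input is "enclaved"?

ede

What's happening: move the last 2 characters to the front (rotate right by 2), then keep only the first 3 characters.
On "enclaved": the first step gives "edenclav", and the second then gives "ede".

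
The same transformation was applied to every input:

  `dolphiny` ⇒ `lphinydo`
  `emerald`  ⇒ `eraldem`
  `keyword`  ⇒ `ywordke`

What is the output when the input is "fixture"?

xturefi

The transformation: move the first 2 characters to the end (rotate left by 2).
"fixture" → "xturefi".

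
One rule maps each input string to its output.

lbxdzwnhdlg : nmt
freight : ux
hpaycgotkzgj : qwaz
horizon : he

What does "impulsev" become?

fi

The transformation: keep one character in every 3, starting at position 3 (positions 3rd, 6th, 9th, ...), then shift every letter 10 places backward in the alphabet (wrapping around).
For "impulsev", step one produces "ps"; step two turns that into "fi".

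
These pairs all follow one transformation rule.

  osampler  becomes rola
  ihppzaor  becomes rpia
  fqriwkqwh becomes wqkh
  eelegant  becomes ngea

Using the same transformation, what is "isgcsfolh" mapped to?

Each output is the input with this applied: sort the characters into reverse alphabetical order, then keep every other character starting from the second (positions 2nd, 4th, 6th, ...).
For "isgcsfolh", step one produces "ssolihgfc"; step two turns that into "slhf".

slhf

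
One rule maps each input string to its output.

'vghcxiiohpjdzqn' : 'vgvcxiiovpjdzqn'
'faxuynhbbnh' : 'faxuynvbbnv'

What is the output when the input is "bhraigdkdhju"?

The transformation: replace every "h" with "v".
On "bhraigdkdhju" that produces "bvraigdkdvju".

bvraigdkdvju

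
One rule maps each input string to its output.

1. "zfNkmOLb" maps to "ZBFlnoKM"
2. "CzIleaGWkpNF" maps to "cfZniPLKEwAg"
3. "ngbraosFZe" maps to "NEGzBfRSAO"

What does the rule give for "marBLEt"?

MTAeRlb

Looking at the pairs, the operation is to take characters alternately from the front and the back (1st, last, 2nd, 2nd-last, ...), then flip the case of every letter.
On "marBLEt": the first step gives "mtaErLB", and the second then gives "MTAeRlb".
(Check on "CzIleaGWkpNF": → "CFzNIplkeWaG" → "cfZniPLKEwAg" ✓)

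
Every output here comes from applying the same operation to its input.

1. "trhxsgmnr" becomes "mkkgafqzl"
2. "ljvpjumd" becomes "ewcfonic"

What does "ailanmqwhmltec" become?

tvbxemtegffajp

The rule is to shift every letter 7 places backward in the alphabet (wrapping around), then take characters alternately from the front and the back (1st, last, 2nd, 2nd-last, ...).
Working it through for "ailanmqwhmltec": intermediate "tbetgfjpafemxv", final "tvbxemtegffajp".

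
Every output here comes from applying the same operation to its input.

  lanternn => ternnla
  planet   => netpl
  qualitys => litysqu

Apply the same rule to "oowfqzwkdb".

Rule — move the first 2 characters to the end (rotate left by 2), then delete the first character.
On "oowfqzwkdb": the first step gives "wfqzwkdboo", and the second then gives "fqzwkdboo".

fqzwkdboo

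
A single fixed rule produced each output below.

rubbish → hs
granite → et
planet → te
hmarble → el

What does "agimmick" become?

What's happening: reverse the string, then keep only the first 2 characters.
On "agimmick" that produces "kc".

kc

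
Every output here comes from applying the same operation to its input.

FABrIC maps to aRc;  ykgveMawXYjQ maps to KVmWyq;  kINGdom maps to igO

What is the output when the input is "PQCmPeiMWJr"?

qMEmj

In each case the input is transformed by: flip the case of every letter, then keep every other character starting from the second (positions 2nd, 4th, 6th, ...).
"PQCmPeiMWJr" → "pqcMpEImwjR" → "qMEmj".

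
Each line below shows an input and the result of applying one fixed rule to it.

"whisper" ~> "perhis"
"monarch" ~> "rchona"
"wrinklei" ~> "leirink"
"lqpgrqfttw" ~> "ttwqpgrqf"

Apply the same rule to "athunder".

In each case the input is transformed by: delete the first character, then move the last 3 characters to the front (rotate right by 3).
"athunder" → "thunder" → "derthun".

derthun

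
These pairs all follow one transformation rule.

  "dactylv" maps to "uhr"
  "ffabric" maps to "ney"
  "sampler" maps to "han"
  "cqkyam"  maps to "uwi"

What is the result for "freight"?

cdp

In each case the input is transformed by: shift every letter 4 places backward in the alphabet (wrapping around), then keep only the last 3 characters.
On "freight": the first step gives "bnaecdp", and the second then gives "cdp".
(Check on "dactylv": → "zwypuhr" → "uhr" ✓)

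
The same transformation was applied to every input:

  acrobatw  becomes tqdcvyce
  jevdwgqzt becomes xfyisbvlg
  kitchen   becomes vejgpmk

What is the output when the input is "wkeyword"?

gayqtfym

The rule is to shift every letter 2 places forward in the alphabet (wrapping around), then move the first 2 characters to the end (rotate left by 2).
Working it through for "wkeyword": intermediate "ymgayqtf", final "gayqtfym".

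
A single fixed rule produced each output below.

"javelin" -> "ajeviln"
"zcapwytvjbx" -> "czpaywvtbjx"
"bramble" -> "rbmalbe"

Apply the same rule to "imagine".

miganie

What's happening: swap each adjacent pair of characters (1↔2, 3↔4, ...).
On "imagine" that produces "miganie".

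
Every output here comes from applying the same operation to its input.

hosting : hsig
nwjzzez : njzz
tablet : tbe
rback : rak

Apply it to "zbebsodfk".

In each case the input is transformed by: keep every other character starting from the first (positions 1st, 3rd, 5th, ...).
On "zbebsodfk" that produces "zesdk".

zesdk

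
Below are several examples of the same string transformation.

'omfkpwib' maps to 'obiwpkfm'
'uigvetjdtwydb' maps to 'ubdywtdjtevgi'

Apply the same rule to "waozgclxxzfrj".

Looking at the pairs, the operation is to move the first character to the end, then reverse the string.
Applying both steps to "waozgclxxzfrj": "aozgclxxzfrjw", then "wjrfzxxlcgzoa".
(Check on "uigvetjdtwydb": → "igvetjdtwydbu" → "ubdywtdjtevgi" ✓)

wjrfzxxlcgzoa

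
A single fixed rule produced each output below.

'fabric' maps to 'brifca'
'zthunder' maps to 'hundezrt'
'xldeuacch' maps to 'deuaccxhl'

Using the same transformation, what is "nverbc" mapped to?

erbncv

The pattern: swap the first and last characters, then move the first 2 characters to the end (rotate left by 2).
On "nverbc": the first step gives "cverbn", and the second then gives "erbncv".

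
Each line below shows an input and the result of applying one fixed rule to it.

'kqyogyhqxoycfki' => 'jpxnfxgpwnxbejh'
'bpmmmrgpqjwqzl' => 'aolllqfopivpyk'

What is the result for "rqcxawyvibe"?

The rule is to shift every letter 1 place backward in the alphabet (wrapping around).
On "rqcxawyvibe" that produces "qpbwzvxuhad".

qpbwzvxuhad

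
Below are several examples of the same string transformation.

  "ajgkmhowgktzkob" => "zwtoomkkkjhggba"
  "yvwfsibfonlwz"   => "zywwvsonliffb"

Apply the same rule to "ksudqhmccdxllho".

xusqomllkhhddcc

What's happening: sort the characters into reverse alphabetical order.
For "ksudqhmccdxllho" the result is "xusqomllkhhddcc".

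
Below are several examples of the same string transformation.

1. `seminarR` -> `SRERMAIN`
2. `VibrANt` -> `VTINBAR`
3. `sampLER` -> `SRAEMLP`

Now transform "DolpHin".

The pattern: take characters alternately from the front and the back (1st, last, 2nd, 2nd-last, ...), then convert every letter to uppercase.
Working it through for "DolpHin": intermediate "DnoilHp", final "DNOILHP".

DNOILHP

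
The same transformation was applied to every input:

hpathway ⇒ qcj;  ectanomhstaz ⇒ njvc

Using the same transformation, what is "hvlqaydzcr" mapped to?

qzma

The pattern: keep one character in every 3, starting at position 1 (positions 1st, 4th, 7th, ...), then shift every letter 9 places forward in the alphabet (wrapping around).
For "hvlqaydzcr", step one produces "hqdr"; step two turns that into "qzma".
(Check on "ectanomhstaz": → "eamt" → "njvc" ✓)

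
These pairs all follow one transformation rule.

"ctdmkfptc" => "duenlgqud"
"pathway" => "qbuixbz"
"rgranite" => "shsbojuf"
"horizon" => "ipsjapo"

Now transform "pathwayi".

qbuixbzj

The rule is to shift every letter 1 place forward in the alphabet (wrapping around).
Doing the same to "pathwayi": "qbuixbzj".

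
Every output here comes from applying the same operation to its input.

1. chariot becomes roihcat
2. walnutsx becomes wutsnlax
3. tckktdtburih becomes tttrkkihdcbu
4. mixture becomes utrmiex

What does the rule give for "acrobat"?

rocbaat

The pattern: sort the characters into reverse alphabetical order, then move the first character to the end.
Starting from "acrobat": after the first operation, "trocbaa"; after the second, "rocbaat".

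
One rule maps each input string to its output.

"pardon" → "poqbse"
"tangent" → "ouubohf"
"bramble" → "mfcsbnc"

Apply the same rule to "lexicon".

The pattern: move the last 2 characters to the front (rotate right by 2), then shift every letter 1 place forward in the alphabet (wrapping around).
Applying both steps to "lexicon": "onlexic", then "pomfyjd".

pomfyjd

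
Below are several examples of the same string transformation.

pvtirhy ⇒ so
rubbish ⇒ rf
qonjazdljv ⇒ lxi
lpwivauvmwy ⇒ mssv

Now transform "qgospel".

Each output is the input with this applied: shift every letter 3 places backward in the alphabet (wrapping around), then keep one character in every 3, starting at position 2 (positions 2nd, 5th, 8th, ...).
"qgospel" → "ndlpmbi" → "dm".

dm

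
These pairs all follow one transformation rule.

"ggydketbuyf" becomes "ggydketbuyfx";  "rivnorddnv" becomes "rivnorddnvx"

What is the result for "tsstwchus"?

The pattern: append "x".
Doing the same to "tsstwchus": "tsstwchusx".

tsstwchusx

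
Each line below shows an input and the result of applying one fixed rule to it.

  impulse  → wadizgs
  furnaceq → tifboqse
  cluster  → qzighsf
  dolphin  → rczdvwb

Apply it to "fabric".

The transformation: shift every letter 12 places backward in the alphabet (wrapping around).
Applying that to "fabric" gives "topfwq".

topfwq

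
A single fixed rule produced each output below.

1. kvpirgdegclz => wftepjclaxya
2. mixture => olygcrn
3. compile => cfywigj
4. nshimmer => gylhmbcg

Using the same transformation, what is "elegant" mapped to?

uhnyfya

The rule is to shift every letter 6 places backward in the alphabet (wrapping around), then move the last 3 characters to the front (rotate right by 3).
"elegant" → "yfyauhn" → "uhnyfya".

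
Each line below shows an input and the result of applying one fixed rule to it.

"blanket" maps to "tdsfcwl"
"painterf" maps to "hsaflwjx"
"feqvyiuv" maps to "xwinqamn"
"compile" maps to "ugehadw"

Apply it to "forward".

xgjosjv

Rule — shift every letter 8 places backward in the alphabet (wrapping around).
"forward" → "xgjosjv".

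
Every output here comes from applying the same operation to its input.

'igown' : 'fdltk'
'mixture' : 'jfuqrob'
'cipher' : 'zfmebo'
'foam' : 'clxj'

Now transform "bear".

Rule — shift every letter 3 places backward in the alphabet (wrapping around).
"bear" → "ybxo".

ybxo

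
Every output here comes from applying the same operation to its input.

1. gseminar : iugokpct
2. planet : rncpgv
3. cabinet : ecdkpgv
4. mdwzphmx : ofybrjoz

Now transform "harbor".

jctdqt

Looking at the pairs, the operation is to shift every letter 2 places forward in the alphabet (wrapping around).
Doing the same to "harbor": "jctdqt".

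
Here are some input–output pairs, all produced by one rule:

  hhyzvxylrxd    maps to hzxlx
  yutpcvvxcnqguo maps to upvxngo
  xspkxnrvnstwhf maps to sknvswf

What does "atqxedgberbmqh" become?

txdbrmh

What's happening: keep every other character starting from the second (positions 2nd, 4th, 6th, ...).
"atqxedgberbmqh" → "txdbrmh".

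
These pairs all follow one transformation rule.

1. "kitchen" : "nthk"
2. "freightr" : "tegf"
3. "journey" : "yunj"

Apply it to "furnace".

Rule — keep every other character starting from the first (positions 1st, 3rd, 5th, ...), then swap the first and last characters.
For "furnace", step one produces "frae"; step two turns that into "eraf".

eraf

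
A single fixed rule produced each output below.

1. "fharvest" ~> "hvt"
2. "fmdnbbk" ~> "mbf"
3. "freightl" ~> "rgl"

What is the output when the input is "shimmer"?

Each output is the input with this applied: move the first character to the end, then keep one character in every 3, starting at position 1 (positions 1st, 4th, 7th, ...).
Doing the same to "shimmer": "hms".

hms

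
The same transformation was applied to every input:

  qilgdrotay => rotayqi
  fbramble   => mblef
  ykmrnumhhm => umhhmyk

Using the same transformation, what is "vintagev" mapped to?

The transformation: swap the front and back halves of the string, then delete the last 3 characters.
Applying both steps to "vintagev": "agevvint", then "agevv".

agevv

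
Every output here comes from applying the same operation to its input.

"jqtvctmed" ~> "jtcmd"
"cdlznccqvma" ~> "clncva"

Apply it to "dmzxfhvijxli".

What's happening: keep every other character starting from the first (positions 1st, 3rd, 5th, ...).
So "dmzxfhvijxli" becomes "dzfvjl".

dzfvjl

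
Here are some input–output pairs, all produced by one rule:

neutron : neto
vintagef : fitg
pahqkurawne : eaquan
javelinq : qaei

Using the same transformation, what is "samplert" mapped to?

The pattern: move the last character to the front, then keep every other character starting from the first (positions 1st, 3rd, 5th, ...).
On "samplert": the first step gives "tsampler", and the second then gives "tape".

tape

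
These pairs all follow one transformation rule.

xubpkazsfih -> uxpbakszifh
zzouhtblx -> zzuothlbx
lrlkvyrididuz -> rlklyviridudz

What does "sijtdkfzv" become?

istjkdzfv

Each output is the input with this applied: swap each adjacent pair of characters (1↔2, 3↔4, ...).
So "sijtdkfzv" becomes "istjkdzfv".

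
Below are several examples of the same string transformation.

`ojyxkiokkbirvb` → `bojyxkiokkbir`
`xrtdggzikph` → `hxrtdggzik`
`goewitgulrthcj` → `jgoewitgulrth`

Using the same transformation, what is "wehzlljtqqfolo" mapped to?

owehzlljtqqfo

Rule — move the last character to the front, then delete the last character.
"wehzlljtqqfolo" → "owehzlljtqqfol" → "owehzlljtqqfo".
(Check on "xrtdggzikph": → "hxrtdggzikp" → "hxrtdggzik" ✓)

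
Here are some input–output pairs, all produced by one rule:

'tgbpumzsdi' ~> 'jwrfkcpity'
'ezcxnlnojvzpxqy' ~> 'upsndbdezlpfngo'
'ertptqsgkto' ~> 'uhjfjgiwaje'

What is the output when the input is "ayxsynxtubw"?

The rule is to shift every letter 10 places backward in the alphabet (wrapping around).
On "ayxsynxtubw" that produces "qoniodnjkrm".

qoniodnjkrm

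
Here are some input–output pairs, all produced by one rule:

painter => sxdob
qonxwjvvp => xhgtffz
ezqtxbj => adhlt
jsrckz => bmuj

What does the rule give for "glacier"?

kmsob

Looking at the pairs, the operation is to shift every letter 10 places forward in the alphabet (wrapping around), then delete the first 2 characters.
Working it through for "glacier": intermediate "qvkmsob", final "kmsob".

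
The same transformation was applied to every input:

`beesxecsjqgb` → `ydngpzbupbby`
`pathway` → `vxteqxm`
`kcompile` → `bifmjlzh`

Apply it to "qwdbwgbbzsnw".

The pattern: shift every letter 3 places backward in the alphabet (wrapping around), then reverse the string.
"qwdbwgbbzsnw" → "tkpwyydtyatn".
(Check on "beesxecsjqgb": → "ybbpubzpgndy" → "ydngpzbupbby" ✓)

tkpwyydtyatn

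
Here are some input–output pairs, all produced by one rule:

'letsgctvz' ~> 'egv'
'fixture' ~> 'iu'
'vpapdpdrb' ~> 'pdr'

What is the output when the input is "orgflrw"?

rl

Rule — keep one character in every 3, starting at position 2 (positions 2nd, 5th, 8th, ...).
"orgflrw" → "rl".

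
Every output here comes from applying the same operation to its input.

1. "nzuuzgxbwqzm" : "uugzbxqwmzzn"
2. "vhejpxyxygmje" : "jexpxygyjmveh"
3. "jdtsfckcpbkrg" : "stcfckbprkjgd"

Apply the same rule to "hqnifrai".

inrfiaqh

The rule is to move the first 2 characters to the end (rotate left by 2), then swap each adjacent pair of characters (1↔2, 3↔4, ...).
For "hqnifrai", step one produces "nifraihq"; step two turns that into "inrfiaqh".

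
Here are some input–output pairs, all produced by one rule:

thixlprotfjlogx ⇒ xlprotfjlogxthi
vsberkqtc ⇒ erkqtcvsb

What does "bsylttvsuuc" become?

In each case the input is transformed by: move the first 3 characters to the end (rotate left by 3).
So "bsylttvsuuc" becomes "lttvsuucbsy".

lttvsuucbsy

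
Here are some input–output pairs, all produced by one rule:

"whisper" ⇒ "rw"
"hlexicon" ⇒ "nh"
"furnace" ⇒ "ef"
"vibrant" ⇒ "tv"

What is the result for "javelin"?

The pattern: move the last character to the front, then keep only the first 2 characters.
On "javelin": the first step gives "njaveli", and the second then gives "nj".

nj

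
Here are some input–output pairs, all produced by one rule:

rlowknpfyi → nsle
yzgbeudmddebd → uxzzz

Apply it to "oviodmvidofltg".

kkrkp

The transformation: keep one character in every 3, starting at position 1 (positions 1st, 4th, 7th, ...), then shift every letter 4 places backward in the alphabet (wrapping around).
Working it through for "oviodmvidofltg": intermediate "oovot", final "kkrkp".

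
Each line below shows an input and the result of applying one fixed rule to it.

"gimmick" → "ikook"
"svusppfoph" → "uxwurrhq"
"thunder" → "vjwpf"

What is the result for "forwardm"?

The transformation: delete the last 2 characters, then shift every letter 2 places forward in the alphabet (wrapping around).
Working it through for "forwardm": intermediate "forwar", final "hqtyct".

hqtyct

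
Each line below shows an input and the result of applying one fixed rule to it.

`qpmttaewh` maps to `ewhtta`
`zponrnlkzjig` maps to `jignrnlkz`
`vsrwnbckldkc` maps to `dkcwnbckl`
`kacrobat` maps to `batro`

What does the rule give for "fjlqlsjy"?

sjyql

The rule is to delete the first 3 characters, then move the last 3 characters to the front (rotate right by 3).
On "fjlqlsjy": the first step gives "qlsjy", and the second then gives "sjyql".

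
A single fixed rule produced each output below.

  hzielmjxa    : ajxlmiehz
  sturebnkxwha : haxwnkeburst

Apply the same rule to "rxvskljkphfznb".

The transformation: swap each adjacent pair of characters (1↔2, 3↔4, ...), then reverse the string.
For "rxvskljkphfznb", step one produces "xrsvlkkjhpzfbn"; step two turns that into "nbfzphjkklvsrx".

nbfzphjkklvsrx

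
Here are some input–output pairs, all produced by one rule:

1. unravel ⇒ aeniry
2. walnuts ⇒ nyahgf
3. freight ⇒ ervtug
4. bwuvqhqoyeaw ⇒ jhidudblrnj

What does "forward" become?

What's happening: shift every letter 13 places forward in the alphabet (wrapping around) — i.e. ROT13, then delete the first character.
For "forward", step one produces "sbejneq"; step two turns that into "bejneq".

bejneq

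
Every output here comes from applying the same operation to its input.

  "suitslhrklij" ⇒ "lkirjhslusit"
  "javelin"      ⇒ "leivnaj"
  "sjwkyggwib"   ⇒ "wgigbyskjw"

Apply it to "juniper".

pienruj

The transformation: move the last 3 characters to the front (rotate right by 3), then take characters alternately from the front and the back (1st, last, 2nd, 2nd-last, ...).
For "juniper", step one produces "perjuni"; step two turns that into "pienruj".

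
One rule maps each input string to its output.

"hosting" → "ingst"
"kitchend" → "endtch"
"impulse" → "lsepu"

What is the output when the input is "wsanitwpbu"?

What's happening: delete the first 2 characters, then move the last 3 characters to the front (rotate right by 3).
Working it through for "wsanitwpbu": intermediate "anitwpbu", final "pbuanitw".

pbuanitw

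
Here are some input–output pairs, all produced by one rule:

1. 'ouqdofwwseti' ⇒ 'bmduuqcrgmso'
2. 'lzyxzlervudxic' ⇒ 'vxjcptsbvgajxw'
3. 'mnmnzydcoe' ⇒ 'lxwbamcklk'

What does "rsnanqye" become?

ylowcpql

In each case the input is transformed by: shift every letter 2 places backward in the alphabet (wrapping around), then move the first 3 characters to the end (rotate left by 3).
Working it through for "rsnanqye": intermediate "pqlylowc", final "ylowcpql".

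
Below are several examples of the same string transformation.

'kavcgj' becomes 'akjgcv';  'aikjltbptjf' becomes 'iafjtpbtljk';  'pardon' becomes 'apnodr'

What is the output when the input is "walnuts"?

The transformation: reverse the string, then move the last 2 characters to the front (rotate right by 2).
So "walnuts" becomes "awstunl".

awstunl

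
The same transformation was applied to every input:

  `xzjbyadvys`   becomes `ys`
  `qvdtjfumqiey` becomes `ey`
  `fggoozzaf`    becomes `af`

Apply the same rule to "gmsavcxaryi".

yi

The pattern: keep only the last 2 characters.
Applying that to "gmsavcxaryi" gives "yi".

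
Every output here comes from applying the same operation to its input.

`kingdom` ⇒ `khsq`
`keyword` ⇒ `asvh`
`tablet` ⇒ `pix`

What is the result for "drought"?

yklx

What's happening: delete the first 3 characters, then shift every letter 4 places forward in the alphabet (wrapping around).
For "drought", step one produces "ught"; step two turns that into "yklx".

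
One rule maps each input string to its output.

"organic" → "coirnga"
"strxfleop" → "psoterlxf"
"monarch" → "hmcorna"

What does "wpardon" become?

nwopdar

Each output is the input with this applied: reverse the string, then take characters alternately from the front and the back (1st, last, 2nd, 2nd-last, ...).
For "wpardon", step one produces "nodrapw"; step two turns that into "nwopdar".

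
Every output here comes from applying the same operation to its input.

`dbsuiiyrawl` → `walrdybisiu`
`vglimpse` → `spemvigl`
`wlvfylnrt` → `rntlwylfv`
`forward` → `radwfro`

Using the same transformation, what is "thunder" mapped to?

edrntuh

What's happening: move the last 2 characters to the front (rotate right by 2), then take characters alternately from the front and the back (1st, last, 2nd, 2nd-last, ...).
On "thunder": the first step gives "erthund", and the second then gives "edrntuh".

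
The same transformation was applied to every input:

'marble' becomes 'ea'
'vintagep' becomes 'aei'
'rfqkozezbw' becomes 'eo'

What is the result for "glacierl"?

Looking at the pairs, the operation is to swap the front and back halves of the string, then keep only the vowels.
For "glacierl", step one produces "ierlglac"; step two turns that into "iea".
(Check on "marble": → "blemar" → "ea" ✓)

iea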